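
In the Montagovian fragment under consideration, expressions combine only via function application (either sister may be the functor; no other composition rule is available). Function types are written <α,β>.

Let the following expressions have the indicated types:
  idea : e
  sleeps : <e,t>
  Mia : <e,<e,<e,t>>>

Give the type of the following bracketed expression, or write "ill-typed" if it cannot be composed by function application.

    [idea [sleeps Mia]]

[sleeps Mia]: <e,t> and <e,<e,<e,t>>> cannot combine by function application — type clash.

ill-typed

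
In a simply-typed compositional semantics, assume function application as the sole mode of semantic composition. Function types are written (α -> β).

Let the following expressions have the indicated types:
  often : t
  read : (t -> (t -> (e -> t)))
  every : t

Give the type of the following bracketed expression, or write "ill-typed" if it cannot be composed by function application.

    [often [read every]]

[read every]: read is (t -> (t -> (e -> t))), every is t; result (t -> (e -> t)).
[often [read every]]: [read every] is (t -> (e -> t)), often is t; result (e -> t).

(e -> t)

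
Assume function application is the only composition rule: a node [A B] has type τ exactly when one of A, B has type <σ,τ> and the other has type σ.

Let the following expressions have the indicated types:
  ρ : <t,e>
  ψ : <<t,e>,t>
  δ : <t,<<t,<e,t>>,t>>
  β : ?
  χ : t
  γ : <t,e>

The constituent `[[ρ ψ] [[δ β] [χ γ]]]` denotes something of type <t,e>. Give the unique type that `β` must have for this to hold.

<<t,<<t,<e,t>>,t>>,<e,<t,<t,e>>>>

[[ρ ψ] [[δ β] [χ γ]]] is required to be <t,e>. [ρ ψ] : t cannot yield <t,e> as functor, so [[δ β] [χ γ]] : <t,<t,e>>.
[[δ β] [χ γ]] is required to be <t,<t,e>>. [χ γ] : e cannot yield <t,<t,e>> as functor, so [δ β] : <e,<t,<t,e>>>.
[δ β] is required to be <e,<t,<t,e>>>. δ : <t,<<t,<e,t>>,t>> cannot yield <e,<t,<t,e>>> as functor, so β : <<t,<<t,<e,t>>,t>>,<e,<t,<t,e>>>>.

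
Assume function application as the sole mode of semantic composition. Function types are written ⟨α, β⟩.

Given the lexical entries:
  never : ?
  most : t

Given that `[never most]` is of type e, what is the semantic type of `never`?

⟨t, e⟩

For [never most] to have type e with most of type t, never must be the function: never : ⟨t, e⟩.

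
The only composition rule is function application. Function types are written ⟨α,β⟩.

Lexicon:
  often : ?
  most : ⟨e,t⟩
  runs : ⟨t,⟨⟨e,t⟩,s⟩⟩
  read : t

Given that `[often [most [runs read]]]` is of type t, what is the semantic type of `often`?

[often [most [runs read]]] must have type t. The sister [most [runs read]] has type s; that is not a function onto t, so often must be the functor, of type ⟨s,t⟩.

⟨s,t⟩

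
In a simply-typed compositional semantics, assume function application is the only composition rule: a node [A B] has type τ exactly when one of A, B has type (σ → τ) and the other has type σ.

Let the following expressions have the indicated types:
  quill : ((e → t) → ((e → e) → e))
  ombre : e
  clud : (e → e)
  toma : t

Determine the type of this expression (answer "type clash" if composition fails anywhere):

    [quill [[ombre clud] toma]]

type clash

[ombre clud]: (e → e) applied to e yields e.
[[ombre clud] toma]: e and t cannot combine by function application — type clash.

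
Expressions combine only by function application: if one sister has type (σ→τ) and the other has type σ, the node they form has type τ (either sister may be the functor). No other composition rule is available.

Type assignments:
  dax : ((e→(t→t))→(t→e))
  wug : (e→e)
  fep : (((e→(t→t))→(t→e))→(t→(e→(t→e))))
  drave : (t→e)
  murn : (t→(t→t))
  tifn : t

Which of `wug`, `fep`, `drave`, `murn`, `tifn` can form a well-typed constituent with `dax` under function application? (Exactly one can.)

fep

wug : (e→e) — does not combine with dax.
fep — combines: fep : (((e→(t→t))→(t→e))→(t→(e→(t→e)))) takes dax : ((e→(t→t))→(t→e)) as argument, giving (t→(e→(t→e))).
drave : (t→e) — does not combine with dax.
murn : (t→(t→t)) — does not combine with dax.
tifn : t — does not combine with dax.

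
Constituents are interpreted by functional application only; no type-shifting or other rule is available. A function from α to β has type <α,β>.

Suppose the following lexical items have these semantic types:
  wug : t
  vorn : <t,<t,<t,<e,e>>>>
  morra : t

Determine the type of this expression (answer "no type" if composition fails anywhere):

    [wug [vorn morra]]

<t,<e,e>>

[vorn morra]: vorn is <t,<t,<t,<e,e>>>>, morra is t; result <t,<t,<e,e>>>.
[wug [vorn morra]]: [vorn morra] is <t,<t,<e,e>>>, wug is t; result <t,<e,e>>.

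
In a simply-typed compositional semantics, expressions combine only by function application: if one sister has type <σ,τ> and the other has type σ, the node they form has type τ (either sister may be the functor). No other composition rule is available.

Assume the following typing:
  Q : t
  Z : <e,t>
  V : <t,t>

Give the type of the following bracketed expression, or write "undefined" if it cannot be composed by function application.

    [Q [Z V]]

At [Z V]: neither <e,t> nor <t,t> can take the other as argument; the node is ill-typed.

undefined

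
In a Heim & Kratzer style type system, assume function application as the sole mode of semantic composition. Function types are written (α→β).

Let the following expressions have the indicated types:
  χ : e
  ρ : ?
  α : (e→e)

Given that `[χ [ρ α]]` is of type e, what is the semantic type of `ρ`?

For [χ [ρ α]] to have type e with χ of type e, [ρ α] must be the function: [ρ α] : (e→e).
For [ρ α] to have type (e→e) with α of type (e→e), ρ must be the function: ρ : ((e→e)→(e→e)).

((e→e)→(e→e))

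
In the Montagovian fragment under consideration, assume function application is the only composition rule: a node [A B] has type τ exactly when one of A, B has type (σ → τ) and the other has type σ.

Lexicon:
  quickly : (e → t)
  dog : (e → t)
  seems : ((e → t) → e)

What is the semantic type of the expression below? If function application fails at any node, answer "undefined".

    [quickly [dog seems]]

[dog seems]: ((e → t) → e) applied to (e → t) yields e.
[quickly [dog seems]]: (e → t) applied to e yields t.

t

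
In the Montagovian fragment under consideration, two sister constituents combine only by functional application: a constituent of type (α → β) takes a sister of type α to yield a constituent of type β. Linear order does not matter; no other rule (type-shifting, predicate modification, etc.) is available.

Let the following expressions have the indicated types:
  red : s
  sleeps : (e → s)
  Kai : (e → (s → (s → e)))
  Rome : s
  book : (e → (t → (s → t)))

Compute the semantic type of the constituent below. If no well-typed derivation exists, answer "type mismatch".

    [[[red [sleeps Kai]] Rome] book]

type mismatch

[sleeps Kai]: (e → s) with (e → (s → (s → e))) — neither is a function whose domain matches the other; composition fails here.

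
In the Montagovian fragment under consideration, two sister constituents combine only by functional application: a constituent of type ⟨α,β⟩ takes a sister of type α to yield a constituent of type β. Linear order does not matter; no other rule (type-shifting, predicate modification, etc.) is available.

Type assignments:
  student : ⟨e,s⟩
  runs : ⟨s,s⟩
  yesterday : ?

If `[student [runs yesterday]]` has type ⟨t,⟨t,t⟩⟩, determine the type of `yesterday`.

For [student [runs yesterday]] to have type ⟨t,⟨t,t⟩⟩ with student of type ⟨e,s⟩, [runs yesterday] must be the function: [runs yesterday] : ⟨⟨e,s⟩,⟨t,⟨t,t⟩⟩⟩.
For [runs yesterday] to have type ⟨⟨e,s⟩,⟨t,⟨t,t⟩⟩⟩ with runs of type ⟨s,s⟩, yesterday must be the function: yesterday : ⟨⟨s,s⟩,⟨⟨e,s⟩,⟨t,⟨t,t⟩⟩⟩⟩.

⟨⟨s,s⟩,⟨⟨e,s⟩,⟨t,⟨t,t⟩⟩⟩⟩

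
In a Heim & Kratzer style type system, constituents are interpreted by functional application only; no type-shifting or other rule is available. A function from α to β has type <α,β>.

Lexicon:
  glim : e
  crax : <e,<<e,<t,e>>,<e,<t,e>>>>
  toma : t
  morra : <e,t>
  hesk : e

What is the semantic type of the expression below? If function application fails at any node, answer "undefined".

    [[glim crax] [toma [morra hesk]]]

[glim crax]: functor crax : <e,<<e,<t,e>>,<e,<t,e>>>>, argument glim : e; result <<e,<t,e>>,<e,<t,e>>>.
[morra hesk]: functor morra : <e,t>, argument hesk : e; result t.
At [toma [morra hesk]]: neither t nor t can take the other as argument; the node is ill-typed.

undefined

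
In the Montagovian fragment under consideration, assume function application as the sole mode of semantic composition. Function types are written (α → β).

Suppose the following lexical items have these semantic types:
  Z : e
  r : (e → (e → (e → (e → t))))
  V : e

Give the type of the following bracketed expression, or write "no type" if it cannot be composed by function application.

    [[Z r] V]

(e → (e → t))

[Z r]: (e → (e → (e → (e → t)))) applied to e yields (e → (e → (e → t))).
[[Z r] V]: (e → (e → (e → t))) applied to e yields (e → (e → t)).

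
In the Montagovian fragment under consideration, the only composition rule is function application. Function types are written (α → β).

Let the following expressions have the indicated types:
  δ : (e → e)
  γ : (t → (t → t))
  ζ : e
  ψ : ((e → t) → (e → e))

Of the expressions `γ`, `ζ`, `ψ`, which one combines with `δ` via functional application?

γ : (t → (t → t)) — does not combine with δ.
ζ — combines: δ : (e → e) takes ζ : e as argument, giving e.
ψ : ((e → t) → (e → e)) — does not combine with δ.

ζ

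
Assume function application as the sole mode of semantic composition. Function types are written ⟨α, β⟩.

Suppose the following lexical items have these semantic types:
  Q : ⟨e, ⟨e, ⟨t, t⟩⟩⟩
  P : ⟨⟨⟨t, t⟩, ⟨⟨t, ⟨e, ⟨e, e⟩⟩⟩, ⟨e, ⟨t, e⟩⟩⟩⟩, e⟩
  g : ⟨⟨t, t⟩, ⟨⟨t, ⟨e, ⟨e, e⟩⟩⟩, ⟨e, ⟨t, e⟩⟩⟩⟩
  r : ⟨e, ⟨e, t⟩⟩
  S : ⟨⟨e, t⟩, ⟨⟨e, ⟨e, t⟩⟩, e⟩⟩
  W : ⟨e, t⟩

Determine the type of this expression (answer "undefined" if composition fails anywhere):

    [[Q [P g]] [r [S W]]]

⟨t, t⟩

[P g]: functor P : ⟨⟨⟨t, t⟩, ⟨⟨t, ⟨e, ⟨e, e⟩⟩⟩, ⟨e, ⟨t, e⟩⟩⟩⟩, e⟩, argument g : ⟨⟨t, t⟩, ⟨⟨t, ⟨e, ⟨e, e⟩⟩⟩, ⟨e, ⟨t, e⟩⟩⟩⟩; result e.
[Q [P g]]: functor Q : ⟨e, ⟨e, ⟨t, t⟩⟩⟩, argument [P g] : e; result ⟨e, ⟨t, t⟩⟩.
[S W]: functor S : ⟨⟨e, t⟩, ⟨⟨e, ⟨e, t⟩⟩, e⟩⟩, argument W : ⟨e, t⟩; result ⟨⟨e, ⟨e, t⟩⟩, e⟩.
[r [S W]]: functor [S W] : ⟨⟨e, ⟨e, t⟩⟩, e⟩, argument r : ⟨e, ⟨e, t⟩⟩; result e.
[[Q [P g]] [r [S W]]]: functor [Q [P g]] : ⟨e, ⟨t, t⟩⟩, argument [r [S W]] : e; result ⟨t, t⟩.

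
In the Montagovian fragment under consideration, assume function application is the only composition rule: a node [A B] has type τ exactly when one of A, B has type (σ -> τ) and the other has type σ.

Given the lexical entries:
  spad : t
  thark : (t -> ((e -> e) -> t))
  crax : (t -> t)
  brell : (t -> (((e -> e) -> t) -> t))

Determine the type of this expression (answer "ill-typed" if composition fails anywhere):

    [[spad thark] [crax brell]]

[spad thark]: (t -> ((e -> e) -> t)) applied to t yields ((e -> e) -> t).
[crax brell]: (t -> t) with (t -> (((e -> e) -> t) -> t)) — neither is a function whose domain matches the other; composition fails here.

ill-typed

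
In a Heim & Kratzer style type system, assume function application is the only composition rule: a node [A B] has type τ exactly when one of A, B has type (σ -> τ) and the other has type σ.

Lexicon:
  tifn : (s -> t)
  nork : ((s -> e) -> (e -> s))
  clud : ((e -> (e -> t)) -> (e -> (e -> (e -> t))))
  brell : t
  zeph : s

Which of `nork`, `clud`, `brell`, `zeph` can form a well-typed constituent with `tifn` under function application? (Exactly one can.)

zeph

nork : ((s -> e) -> (e -> s)) — no; tifn wants s, and nork wants (s -> e).
clud : ((e -> (e -> t)) -> (e -> (e -> (e -> t)))) — no; tifn wants s, and clud wants (e -> (e -> t)).
brell : t — no; tifn wants s, and brell wants nothing (atomic).
zeph — combines: tifn : (s -> t) takes zeph : s as argument, giving t.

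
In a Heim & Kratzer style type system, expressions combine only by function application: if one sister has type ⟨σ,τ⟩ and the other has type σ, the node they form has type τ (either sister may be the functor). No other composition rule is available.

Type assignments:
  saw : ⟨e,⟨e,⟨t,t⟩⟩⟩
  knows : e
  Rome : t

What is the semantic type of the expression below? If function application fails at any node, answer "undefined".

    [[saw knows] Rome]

[saw knows]: ⟨e,⟨e,⟨t,t⟩⟩⟩ applied to e yields ⟨e,⟨t,t⟩⟩.
[[saw knows] Rome]: ⟨e,⟨t,t⟩⟩ and t cannot combine by function application — type clash.

undefined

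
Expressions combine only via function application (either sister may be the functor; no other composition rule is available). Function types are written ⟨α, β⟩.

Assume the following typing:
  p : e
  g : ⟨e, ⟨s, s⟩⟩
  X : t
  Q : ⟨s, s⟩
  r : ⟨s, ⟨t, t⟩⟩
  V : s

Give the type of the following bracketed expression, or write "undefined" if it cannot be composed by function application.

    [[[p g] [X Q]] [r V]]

[p g]: ⟨e, ⟨s, s⟩⟩ applied to e yields ⟨s, s⟩.
[X Q]: t with ⟨s, s⟩ — neither is a function whose domain matches the other; composition fails here.

undefined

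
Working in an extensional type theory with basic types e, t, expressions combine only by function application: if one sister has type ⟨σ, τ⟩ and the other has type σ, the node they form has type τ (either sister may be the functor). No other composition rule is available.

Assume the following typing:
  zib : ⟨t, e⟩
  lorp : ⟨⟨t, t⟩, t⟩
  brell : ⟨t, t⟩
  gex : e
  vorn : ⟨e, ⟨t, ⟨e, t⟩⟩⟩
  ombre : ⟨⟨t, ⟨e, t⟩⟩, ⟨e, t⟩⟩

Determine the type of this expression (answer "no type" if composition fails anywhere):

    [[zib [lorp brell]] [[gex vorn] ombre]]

t

[lorp brell] — lorp of type ⟨⟨t, t⟩, t⟩ combines with brell of type ⟨t, t⟩: type t.
[zib [lorp brell]] — zib of type ⟨t, e⟩ combines with [lorp brell] of type t: type e.
[gex vorn] — vorn of type ⟨e, ⟨t, ⟨e, t⟩⟩⟩ combines with gex of type e: type ⟨t, ⟨e, t⟩⟩.
[[gex vorn] ombre] — ombre of type ⟨⟨t, ⟨e, t⟩⟩, ⟨e, t⟩⟩ combines with [gex vorn] of type ⟨t, ⟨e, t⟩⟩: type ⟨e, t⟩.
[[zib [lorp brell]] [[gex vorn] ombre]] — [[gex vorn] ombre] of type ⟨e, t⟩ combines with [zib [lorp brell]] of type e: type t.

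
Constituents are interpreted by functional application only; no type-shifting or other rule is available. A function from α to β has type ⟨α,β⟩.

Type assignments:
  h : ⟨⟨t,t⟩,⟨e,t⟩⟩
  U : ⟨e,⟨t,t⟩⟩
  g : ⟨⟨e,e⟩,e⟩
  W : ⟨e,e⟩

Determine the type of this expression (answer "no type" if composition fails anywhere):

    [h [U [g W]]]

⟨e,t⟩

[g W]: functor g : ⟨⟨e,e⟩,e⟩, argument W : ⟨e,e⟩; result e.
[U [g W]]: functor U : ⟨e,⟨t,t⟩⟩, argument [g W] : e; result ⟨t,t⟩.
[h [U [g W]]]: functor h : ⟨⟨t,t⟩,⟨e,t⟩⟩, argument [U [g W]] : ⟨t,t⟩; result ⟨e,t⟩.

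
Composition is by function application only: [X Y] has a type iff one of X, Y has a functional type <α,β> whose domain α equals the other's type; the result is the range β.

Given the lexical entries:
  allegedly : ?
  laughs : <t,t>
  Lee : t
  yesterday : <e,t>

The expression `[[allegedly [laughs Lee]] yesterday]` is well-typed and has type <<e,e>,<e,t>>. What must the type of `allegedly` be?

<t,<<e,t>,<<e,e>,<e,t>>>>

[[allegedly [laughs Lee]] yesterday] must have type <<e,e>,<e,t>>. The sister yesterday has type <e,t>; that is not a function onto <<e,e>,<e,t>>, so [allegedly [laughs Lee]] must be the functor, of type <<e,t>,<<e,e>,<e,t>>>.
[allegedly [laughs Lee]] must have type <<e,t>,<<e,e>,<e,t>>>. The sister [laughs Lee] has type t; that is not a function onto <<e,t>,<<e,e>,<e,t>>>, so allegedly must be the functor, of type <t,<<e,t>,<<e,e>,<e,t>>>>.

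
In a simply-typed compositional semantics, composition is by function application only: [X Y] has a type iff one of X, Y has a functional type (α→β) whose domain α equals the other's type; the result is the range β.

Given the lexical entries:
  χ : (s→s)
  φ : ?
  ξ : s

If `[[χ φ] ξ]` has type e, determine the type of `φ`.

[[χ φ] ξ] is required to be e. ξ : s cannot yield e as functor, so [χ φ] : (s→e).
[χ φ] is required to be (s→e). χ : (s→s) cannot yield (s→e) as functor, so φ : ((s→s)→(s→e)).

((s→s)→(s→e))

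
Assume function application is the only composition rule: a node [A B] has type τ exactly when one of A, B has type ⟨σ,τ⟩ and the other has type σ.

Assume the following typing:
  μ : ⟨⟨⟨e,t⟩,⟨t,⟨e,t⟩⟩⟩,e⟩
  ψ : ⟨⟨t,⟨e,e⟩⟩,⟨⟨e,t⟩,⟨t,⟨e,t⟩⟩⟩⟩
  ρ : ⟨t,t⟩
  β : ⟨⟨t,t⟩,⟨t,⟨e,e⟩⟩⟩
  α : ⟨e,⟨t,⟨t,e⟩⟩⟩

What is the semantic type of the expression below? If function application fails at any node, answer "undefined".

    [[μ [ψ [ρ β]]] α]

⟨t,⟨t,e⟩⟩

[ρ β] — β of type ⟨⟨t,t⟩,⟨t,⟨e,e⟩⟩⟩ combines with ρ of type ⟨t,t⟩: type ⟨t,⟨e,e⟩⟩.
[ψ [ρ β]] — ψ of type ⟨⟨t,⟨e,e⟩⟩,⟨⟨e,t⟩,⟨t,⟨e,t⟩⟩⟩⟩ combines with [ρ β] of type ⟨t,⟨e,e⟩⟩: type ⟨⟨e,t⟩,⟨t,⟨e,t⟩⟩⟩.
[μ [ψ [ρ β]]] — μ of type ⟨⟨⟨e,t⟩,⟨t,⟨e,t⟩⟩⟩,e⟩ combines with [ψ [ρ β]] of type ⟨⟨e,t⟩,⟨t,⟨e,t⟩⟩⟩: type e.
[[μ [ψ [ρ β]]] α] — α of type ⟨e,⟨t,⟨t,e⟩⟩⟩ combines with [μ [ψ [ρ β]]] of type e: type ⟨t,⟨t,e⟩⟩.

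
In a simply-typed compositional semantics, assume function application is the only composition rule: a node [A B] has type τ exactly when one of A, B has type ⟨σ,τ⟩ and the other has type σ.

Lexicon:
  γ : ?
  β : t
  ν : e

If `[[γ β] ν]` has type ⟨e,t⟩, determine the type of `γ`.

[[γ β] ν] is required to be ⟨e,t⟩. ν : e cannot yield ⟨e,t⟩ as functor, so [γ β] : ⟨e,⟨e,t⟩⟩.
[γ β] is required to be ⟨e,⟨e,t⟩⟩. β : t cannot yield ⟨e,⟨e,t⟩⟩ as functor, so γ : ⟨t,⟨e,⟨e,t⟩⟩⟩.

⟨t,⟨e,⟨e,t⟩⟩⟩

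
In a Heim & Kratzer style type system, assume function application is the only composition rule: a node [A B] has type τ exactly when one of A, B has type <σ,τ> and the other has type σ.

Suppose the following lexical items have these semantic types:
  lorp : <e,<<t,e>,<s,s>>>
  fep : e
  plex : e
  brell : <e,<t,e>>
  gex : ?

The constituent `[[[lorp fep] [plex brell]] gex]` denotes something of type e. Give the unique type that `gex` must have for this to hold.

<<s,s>,e>

For [[[lorp fep] [plex brell]] gex] to have type e with [[lorp fep] [plex brell]] of type <s,s>, gex must be the function: gex : <<s,s>,e>.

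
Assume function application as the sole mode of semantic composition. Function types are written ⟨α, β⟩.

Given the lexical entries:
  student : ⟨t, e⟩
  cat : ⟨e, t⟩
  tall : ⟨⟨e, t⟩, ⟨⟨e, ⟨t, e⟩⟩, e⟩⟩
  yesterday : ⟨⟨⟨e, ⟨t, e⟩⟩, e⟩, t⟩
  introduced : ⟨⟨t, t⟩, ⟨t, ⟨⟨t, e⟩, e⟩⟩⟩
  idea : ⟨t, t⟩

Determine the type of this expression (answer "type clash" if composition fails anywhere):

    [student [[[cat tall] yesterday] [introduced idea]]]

e

[cat tall]: tall is ⟨⟨e, t⟩, ⟨⟨e, ⟨t, e⟩⟩, e⟩⟩, cat is ⟨e, t⟩; result ⟨⟨e, ⟨t, e⟩⟩, e⟩.
[[cat tall] yesterday]: yesterday is ⟨⟨⟨e, ⟨t, e⟩⟩, e⟩, t⟩, [cat tall] is ⟨⟨e, ⟨t, e⟩⟩, e⟩; result t.
[introduced idea]: introduced is ⟨⟨t, t⟩, ⟨t, ⟨⟨t, e⟩, e⟩⟩⟩, idea is ⟨t, t⟩; result ⟨t, ⟨⟨t, e⟩, e⟩⟩.
[[[cat tall] yesterday] [introduced idea]]: [introduced idea] is ⟨t, ⟨⟨t, e⟩, e⟩⟩, [[cat tall] yesterday] is t; result ⟨⟨t, e⟩, e⟩.
[student [[[cat tall] yesterday] [introduced idea]]]: [[[cat tall] yesterday] [introduced idea]] is ⟨⟨t, e⟩, e⟩, student is ⟨t, e⟩; result e.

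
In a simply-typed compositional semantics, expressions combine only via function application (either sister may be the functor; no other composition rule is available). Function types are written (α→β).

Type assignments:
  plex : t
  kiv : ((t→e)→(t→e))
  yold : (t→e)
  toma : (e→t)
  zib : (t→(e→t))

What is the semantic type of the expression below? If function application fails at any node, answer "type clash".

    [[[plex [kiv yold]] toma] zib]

[kiv yold]: kiv is ((t→e)→(t→e)), yold is (t→e); result (t→e).
[plex [kiv yold]]: [kiv yold] is (t→e), plex is t; result e.
[[plex [kiv yold]] toma]: toma is (e→t), [plex [kiv yold]] is e; result t.
[[[plex [kiv yold]] toma] zib]: zib is (t→(e→t)), [[plex [kiv yold]] toma] is t; result (e→t).

(e→t)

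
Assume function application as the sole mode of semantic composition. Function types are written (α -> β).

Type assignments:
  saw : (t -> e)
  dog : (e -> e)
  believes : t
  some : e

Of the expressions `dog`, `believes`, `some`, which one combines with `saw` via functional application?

dog : (e -> e) — no; saw wants t, and dog wants e.
believes — combines: saw : (t -> e) takes believes : t as argument, giving e.
some : e — no; saw wants t, and some wants nothing (atomic).

believes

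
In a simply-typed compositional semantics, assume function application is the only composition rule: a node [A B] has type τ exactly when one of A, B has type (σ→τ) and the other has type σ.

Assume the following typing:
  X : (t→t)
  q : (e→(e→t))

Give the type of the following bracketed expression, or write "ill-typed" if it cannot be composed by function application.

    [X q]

[X q]: (t→t) with (e→(e→t)) — neither is a function whose domain matches the other; composition fails here.

ill-typed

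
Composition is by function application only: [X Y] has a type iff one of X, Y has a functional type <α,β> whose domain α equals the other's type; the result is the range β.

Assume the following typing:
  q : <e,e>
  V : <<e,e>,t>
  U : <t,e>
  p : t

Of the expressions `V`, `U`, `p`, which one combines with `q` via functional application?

V — combines: V : <<e,e>,t> takes q : <e,e> as argument, giving t.
U : <t,e> — q needs e; U needs t; neither fits.
p : t — q needs e; p needs nothing (atomic); neither fits.

V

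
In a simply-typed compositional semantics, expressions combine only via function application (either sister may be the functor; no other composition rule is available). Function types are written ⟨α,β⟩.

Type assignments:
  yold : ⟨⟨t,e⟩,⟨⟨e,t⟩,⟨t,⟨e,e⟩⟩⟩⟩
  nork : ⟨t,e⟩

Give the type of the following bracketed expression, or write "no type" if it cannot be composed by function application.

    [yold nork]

⟨⟨e,t⟩,⟨t,⟨e,e⟩⟩⟩

[yold nork]: functor yold : ⟨⟨t,e⟩,⟨⟨e,t⟩,⟨t,⟨e,e⟩⟩⟩⟩, argument nork : ⟨t,e⟩; result ⟨⟨e,t⟩,⟨t,⟨e,e⟩⟩⟩.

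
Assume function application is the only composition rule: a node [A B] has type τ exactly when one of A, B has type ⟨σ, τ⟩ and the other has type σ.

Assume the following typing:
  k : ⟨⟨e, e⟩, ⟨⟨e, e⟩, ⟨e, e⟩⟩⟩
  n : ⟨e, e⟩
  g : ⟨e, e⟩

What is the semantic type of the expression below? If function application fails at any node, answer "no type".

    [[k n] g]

⟨e, e⟩

At [k n], k : ⟨⟨e, e⟩, ⟨⟨e, e⟩, ⟨e, e⟩⟩⟩ takes n : ⟨e, e⟩, giving ⟨⟨e, e⟩, ⟨e, e⟩⟩.
At [[k n] g], [k n] : ⟨⟨e, e⟩, ⟨e, e⟩⟩ takes g : ⟨e, e⟩, giving ⟨e, e⟩.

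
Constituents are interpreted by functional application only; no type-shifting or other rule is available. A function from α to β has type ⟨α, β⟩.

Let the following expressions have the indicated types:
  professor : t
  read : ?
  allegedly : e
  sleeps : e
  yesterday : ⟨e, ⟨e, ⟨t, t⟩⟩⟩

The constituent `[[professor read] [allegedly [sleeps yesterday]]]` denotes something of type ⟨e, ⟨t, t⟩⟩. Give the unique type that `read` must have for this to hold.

For [[professor read] [allegedly [sleeps yesterday]]] to have type ⟨e, ⟨t, t⟩⟩ with [allegedly [sleeps yesterday]] of type ⟨t, t⟩, [professor read] must be the function: [professor read] : ⟨⟨t, t⟩, ⟨e, ⟨t, t⟩⟩⟩.
For [professor read] to have type ⟨⟨t, t⟩, ⟨e, ⟨t, t⟩⟩⟩ with professor of type t, read must be the function: read : ⟨t, ⟨⟨t, t⟩, ⟨e, ⟨t, t⟩⟩⟩⟩.

⟨t, ⟨⟨t, t⟩, ⟨e, ⟨t, t⟩⟩⟩⟩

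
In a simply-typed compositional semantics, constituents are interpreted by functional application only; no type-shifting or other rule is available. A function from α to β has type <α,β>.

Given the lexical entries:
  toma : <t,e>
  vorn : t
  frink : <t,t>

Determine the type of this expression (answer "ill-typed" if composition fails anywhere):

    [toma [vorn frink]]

e

[vorn frink] — frink of type <t,t> combines with vorn of type t: type t.
[toma [vorn frink]] — toma of type <t,e> combines with [vorn frink] of type t: type e.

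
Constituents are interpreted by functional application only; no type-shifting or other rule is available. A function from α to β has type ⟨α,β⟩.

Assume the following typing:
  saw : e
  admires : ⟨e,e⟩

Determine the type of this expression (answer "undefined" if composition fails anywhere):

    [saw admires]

e

[saw admires]: functor admires : ⟨e,e⟩, argument saw : e; result e.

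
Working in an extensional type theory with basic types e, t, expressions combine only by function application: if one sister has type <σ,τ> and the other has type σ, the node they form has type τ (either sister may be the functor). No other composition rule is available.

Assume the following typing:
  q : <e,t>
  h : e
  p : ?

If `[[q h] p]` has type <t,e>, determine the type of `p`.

<t,<t,e>>

At [[q h] p] (required: <t,e>): [q h] is t, which is not a function with range <t,e>; hence p is the functor — type <t,<t,e>>.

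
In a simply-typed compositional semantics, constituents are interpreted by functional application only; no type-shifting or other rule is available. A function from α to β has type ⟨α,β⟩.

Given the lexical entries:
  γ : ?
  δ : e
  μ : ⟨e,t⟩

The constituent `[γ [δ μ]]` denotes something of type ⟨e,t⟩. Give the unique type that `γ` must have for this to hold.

[γ [δ μ]] is required to be ⟨e,t⟩. [δ μ] : t cannot yield ⟨e,t⟩ as functor, so γ : ⟨t,⟨e,t⟩⟩.

⟨t,⟨e,t⟩⟩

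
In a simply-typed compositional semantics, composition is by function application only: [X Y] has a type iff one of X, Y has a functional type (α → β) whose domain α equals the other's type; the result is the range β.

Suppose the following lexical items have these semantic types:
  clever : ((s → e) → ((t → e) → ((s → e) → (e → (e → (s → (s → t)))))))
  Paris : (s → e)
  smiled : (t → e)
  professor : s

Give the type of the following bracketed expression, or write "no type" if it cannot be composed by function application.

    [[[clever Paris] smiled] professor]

no type

[clever Paris]: functor clever : ((s → e) → ((t → e) → ((s → e) → (e → (e → (s → (s → t))))))), argument Paris : (s → e); result ((t → e) → ((s → e) → (e → (e → (s → (s → t)))))).
[[clever Paris] smiled]: functor [clever Paris] : ((t → e) → ((s → e) → (e → (e → (s → (s → t)))))), argument smiled : (t → e); result ((s → e) → (e → (e → (s → (s → t))))).
At [[[clever Paris] smiled] professor]: neither ((s → e) → (e → (e → (s → (s → t))))) nor s can take the other as argument; the node is ill-typed.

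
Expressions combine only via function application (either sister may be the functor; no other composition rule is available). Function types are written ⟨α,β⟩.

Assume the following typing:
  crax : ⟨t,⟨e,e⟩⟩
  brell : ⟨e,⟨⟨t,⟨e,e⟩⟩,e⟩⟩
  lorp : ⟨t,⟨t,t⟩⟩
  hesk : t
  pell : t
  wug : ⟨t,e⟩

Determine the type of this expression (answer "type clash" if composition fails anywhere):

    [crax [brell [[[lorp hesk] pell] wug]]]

e

[lorp hesk]: ⟨t,⟨t,t⟩⟩ applied to t yields ⟨t,t⟩.
[[lorp hesk] pell]: ⟨t,t⟩ applied to t yields t.
[[[lorp hesk] pell] wug]: ⟨t,e⟩ applied to t yields e.
[brell [[[lorp hesk] pell] wug]]: ⟨e,⟨⟨t,⟨e,e⟩⟩,e⟩⟩ applied to e yields ⟨⟨t,⟨e,e⟩⟩,e⟩.
[crax [brell [[[lorp hesk] pell] wug]]]: ⟨⟨t,⟨e,e⟩⟩,e⟩ applied to ⟨t,⟨e,e⟩⟩ yields e.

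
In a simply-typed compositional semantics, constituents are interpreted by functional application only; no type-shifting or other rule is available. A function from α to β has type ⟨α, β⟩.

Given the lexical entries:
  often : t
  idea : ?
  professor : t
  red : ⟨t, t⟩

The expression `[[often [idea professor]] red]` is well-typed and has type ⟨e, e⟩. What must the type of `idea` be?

For [[often [idea professor]] red] to have type ⟨e, e⟩ with red of type ⟨t, t⟩, [often [idea professor]] must be the function: [often [idea professor]] : ⟨⟨t, t⟩, ⟨e, e⟩⟩.
For [often [idea professor]] to have type ⟨⟨t, t⟩, ⟨e, e⟩⟩ with often of type t, [idea professor] must be the function: [idea professor] : ⟨t, ⟨⟨t, t⟩, ⟨e, e⟩⟩⟩.
For [idea professor] to have type ⟨t, ⟨⟨t, t⟩, ⟨e, e⟩⟩⟩ with professor of type t, idea must be the function: idea : ⟨t, ⟨t, ⟨⟨t, t⟩, ⟨e, e⟩⟩⟩⟩.

⟨t, ⟨t, ⟨⟨t, t⟩, ⟨e, e⟩⟩⟩⟩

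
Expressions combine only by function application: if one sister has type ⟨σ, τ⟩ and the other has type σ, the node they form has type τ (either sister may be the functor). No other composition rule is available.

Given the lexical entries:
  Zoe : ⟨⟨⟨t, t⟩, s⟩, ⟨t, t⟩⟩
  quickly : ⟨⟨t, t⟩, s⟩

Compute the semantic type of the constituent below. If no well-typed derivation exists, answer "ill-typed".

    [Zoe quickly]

[Zoe quickly]: ⟨⟨⟨t, t⟩, s⟩, ⟨t, t⟩⟩ applied to ⟨⟨t, t⟩, s⟩ yields ⟨t, t⟩.

⟨t, t⟩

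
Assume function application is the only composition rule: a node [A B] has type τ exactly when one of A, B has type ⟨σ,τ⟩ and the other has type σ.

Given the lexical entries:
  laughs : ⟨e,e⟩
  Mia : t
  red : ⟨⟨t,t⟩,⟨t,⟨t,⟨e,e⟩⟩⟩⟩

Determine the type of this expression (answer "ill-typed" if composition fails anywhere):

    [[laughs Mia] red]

[laughs Mia]: ⟨e,e⟩ and t cannot combine by function application — type clash.

ill-typed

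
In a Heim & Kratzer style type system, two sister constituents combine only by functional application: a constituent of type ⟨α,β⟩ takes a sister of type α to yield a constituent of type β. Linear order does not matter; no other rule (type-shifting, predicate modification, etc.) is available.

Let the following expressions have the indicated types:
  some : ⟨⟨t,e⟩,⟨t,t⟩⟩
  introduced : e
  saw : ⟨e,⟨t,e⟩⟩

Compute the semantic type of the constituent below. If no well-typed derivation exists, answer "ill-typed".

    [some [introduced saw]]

⟨t,t⟩

[introduced saw]: ⟨e,⟨t,e⟩⟩ applied to e yields ⟨t,e⟩.
[some [introduced saw]]: ⟨⟨t,e⟩,⟨t,t⟩⟩ applied to ⟨t,e⟩ yields ⟨t,t⟩.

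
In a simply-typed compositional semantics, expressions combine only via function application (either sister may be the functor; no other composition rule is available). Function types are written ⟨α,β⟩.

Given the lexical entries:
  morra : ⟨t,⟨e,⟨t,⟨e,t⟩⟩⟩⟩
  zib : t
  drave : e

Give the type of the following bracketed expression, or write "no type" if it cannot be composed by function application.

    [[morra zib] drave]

⟨t,⟨e,t⟩⟩

[morra zib]: ⟨t,⟨e,⟨t,⟨e,t⟩⟩⟩⟩ applied to t yields ⟨e,⟨t,⟨e,t⟩⟩⟩.
[[morra zib] drave]: ⟨e,⟨t,⟨e,t⟩⟩⟩ applied to e yields ⟨t,⟨e,t⟩⟩.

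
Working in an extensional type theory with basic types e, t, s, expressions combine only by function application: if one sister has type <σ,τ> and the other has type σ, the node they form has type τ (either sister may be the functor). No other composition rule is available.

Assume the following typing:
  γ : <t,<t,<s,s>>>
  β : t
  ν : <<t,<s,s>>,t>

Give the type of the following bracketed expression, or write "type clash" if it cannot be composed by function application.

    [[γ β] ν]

t

[γ β] — γ of type <t,<t,<s,s>>> combines with β of type t: type <t,<s,s>>.
[[γ β] ν] — ν of type <<t,<s,s>>,t> combines with [γ β] of type <t,<s,s>>: type t.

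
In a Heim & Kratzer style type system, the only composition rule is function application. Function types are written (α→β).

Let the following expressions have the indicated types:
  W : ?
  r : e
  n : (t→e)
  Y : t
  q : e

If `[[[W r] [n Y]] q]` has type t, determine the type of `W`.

[[[W r] [n Y]] q] must have type t. The sister q has type e; that is not a function onto t, so [[W r] [n Y]] must be the functor, of type (e→t).
[[W r] [n Y]] must have type (e→t). The sister [n Y] has type e; that is not a function onto (e→t), so [W r] must be the functor, of type (e→(e→t)).
[W r] must have type (e→(e→t)). The sister r has type e; that is not a function onto (e→(e→t)), so W must be the functor, of type (e→(e→(e→t))).

(e→(e→(e→t)))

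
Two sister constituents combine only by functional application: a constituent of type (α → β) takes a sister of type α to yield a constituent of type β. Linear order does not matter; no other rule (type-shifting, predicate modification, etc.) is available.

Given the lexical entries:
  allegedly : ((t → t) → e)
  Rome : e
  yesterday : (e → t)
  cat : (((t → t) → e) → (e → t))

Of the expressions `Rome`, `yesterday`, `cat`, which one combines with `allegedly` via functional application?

Rome : e — does not combine with allegedly.
yesterday : (e → t) — does not combine with allegedly.
cat — combines: cat : (((t → t) → e) → (e → t)) takes allegedly : ((t → t) → e) as argument, giving (e → t).

cat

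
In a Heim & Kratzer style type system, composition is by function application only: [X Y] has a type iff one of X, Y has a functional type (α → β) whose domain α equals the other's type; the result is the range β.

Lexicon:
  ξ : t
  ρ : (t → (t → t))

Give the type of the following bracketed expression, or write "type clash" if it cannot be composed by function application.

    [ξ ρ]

(t → t)

[ξ ρ]: functor ρ : (t → (t → t)), argument ξ : t; result (t → t).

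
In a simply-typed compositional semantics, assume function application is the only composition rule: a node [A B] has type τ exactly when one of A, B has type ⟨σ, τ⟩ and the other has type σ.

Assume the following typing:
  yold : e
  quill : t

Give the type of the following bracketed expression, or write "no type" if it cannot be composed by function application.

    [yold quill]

[yold quill]: e with t — neither is a function whose domain matches the other; composition fails here.

no type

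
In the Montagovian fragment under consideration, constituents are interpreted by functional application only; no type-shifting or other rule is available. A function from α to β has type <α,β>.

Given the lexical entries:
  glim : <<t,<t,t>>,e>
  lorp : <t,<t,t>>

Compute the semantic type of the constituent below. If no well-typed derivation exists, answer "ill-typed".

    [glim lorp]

e

[glim lorp]: <<t,<t,t>>,e> applied to <t,<t,t>> yields e.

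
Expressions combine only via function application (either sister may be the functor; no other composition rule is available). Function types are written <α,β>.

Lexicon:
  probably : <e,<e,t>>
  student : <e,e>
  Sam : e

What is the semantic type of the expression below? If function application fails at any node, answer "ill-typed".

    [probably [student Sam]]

[student Sam]: student is <e,e>, Sam is e; result e.
[probably [student Sam]]: probably is <e,<e,t>>, [student Sam] is e; result <e,t>.

<e,t>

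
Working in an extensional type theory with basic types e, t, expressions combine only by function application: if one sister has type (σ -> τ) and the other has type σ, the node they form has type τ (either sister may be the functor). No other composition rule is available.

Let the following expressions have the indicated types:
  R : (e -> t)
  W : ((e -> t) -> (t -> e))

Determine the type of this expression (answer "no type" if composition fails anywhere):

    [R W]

[R W]: ((e -> t) -> (t -> e)) applied to (e -> t) yields (t -> e).

(t -> e)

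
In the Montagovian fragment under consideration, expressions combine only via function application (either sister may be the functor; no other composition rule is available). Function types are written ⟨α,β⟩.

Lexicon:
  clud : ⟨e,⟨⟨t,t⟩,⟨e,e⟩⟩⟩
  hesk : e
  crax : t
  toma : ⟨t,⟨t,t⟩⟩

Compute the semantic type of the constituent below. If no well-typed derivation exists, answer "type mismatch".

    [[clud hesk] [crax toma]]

⟨e,e⟩

At [clud hesk], clud : ⟨e,⟨⟨t,t⟩,⟨e,e⟩⟩⟩ takes hesk : e, giving ⟨⟨t,t⟩,⟨e,e⟩⟩.
At [crax toma], toma : ⟨t,⟨t,t⟩⟩ takes crax : t, giving ⟨t,t⟩.
At [[clud hesk] [crax toma]], [clud hesk] : ⟨⟨t,t⟩,⟨e,e⟩⟩ takes [crax toma] : ⟨t,t⟩, giving ⟨e,e⟩.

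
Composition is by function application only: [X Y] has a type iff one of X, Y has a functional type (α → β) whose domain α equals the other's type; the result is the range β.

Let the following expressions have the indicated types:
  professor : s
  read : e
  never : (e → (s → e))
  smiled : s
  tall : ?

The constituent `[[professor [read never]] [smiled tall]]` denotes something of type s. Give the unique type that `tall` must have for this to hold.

(s → (e → s))

[[professor [read never]] [smiled tall]] must have type s. The sister [professor [read never]] has type e; that is not a function onto s, so [smiled tall] must be the functor, of type (e → s).
[smiled tall] must have type (e → s). The sister smiled has type s; that is not a function onto (e → s), so tall must be the functor, of type (s → (e → s)).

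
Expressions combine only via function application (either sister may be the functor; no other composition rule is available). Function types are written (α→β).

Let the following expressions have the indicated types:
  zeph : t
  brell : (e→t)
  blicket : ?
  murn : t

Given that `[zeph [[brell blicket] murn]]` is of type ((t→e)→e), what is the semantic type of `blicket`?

((e→t)→(t→(t→((t→e)→e))))

[zeph [[brell blicket] murn]] is required to be ((t→e)→e). zeph : t cannot yield ((t→e)→e) as functor, so [[brell blicket] murn] : (t→((t→e)→e)).
[[brell blicket] murn] is required to be (t→((t→e)→e)). murn : t cannot yield (t→((t→e)→e)) as functor, so [brell blicket] : (t→(t→((t→e)→e))).
[brell blicket] is required to be (t→(t→((t→e)→e))). brell : (e→t) cannot yield (t→(t→((t→e)→e))) as functor, so blicket : ((e→t)→(t→(t→((t→e)→e)))).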